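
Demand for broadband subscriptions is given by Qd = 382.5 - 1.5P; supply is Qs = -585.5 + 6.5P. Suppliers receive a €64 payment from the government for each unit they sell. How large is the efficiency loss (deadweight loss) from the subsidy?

Pre-subsidy: 382.5 - 1.5P = -585.5 + 6.5P gives P* = 121, Q* = 201.
With the subsidy, sellers receive Ps = Pb + 64 for each unit, where Pb is the price buyers pay.
Supply in terms of Pb becomes Qs = -585.5 + 6.5(Pb + 64) = -169.5 + 6.5Pb. Setting this equal to demand: 382.5 - 1.5Pb = -169.5 + 6.5Pb, so Pb = 69.
Sellers receive Ps = 69 + 64 = 133; Q' = 382.5 − 1.5·69 = 279.
The subsidy expands output by 279 − 201 = 78 past the efficient level; on those units the gap between marginal cost and willingness to pay runs from 0 up to 64.
DWL = ½ × 64 × 78 = 2496.

Deadweight loss = €2496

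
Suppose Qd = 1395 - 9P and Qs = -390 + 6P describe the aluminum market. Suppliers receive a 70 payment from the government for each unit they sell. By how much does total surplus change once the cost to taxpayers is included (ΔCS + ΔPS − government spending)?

Net change in total surplus = -8820

Pre-subsidy: 1395 - 9P = -390 + 6P gives P* = 119, Q* = 324.
With the subsidy, sellers receive Ps = Pb + 70 for each unit, where Pb is the price buyers pay.
Supply in terms of Pb becomes Qs = -390 + 6(Pb + 70) = 30 + 6Pb. Setting this equal to demand: 1395 - 9Pb = 30 + 6Pb, so Pb = 91.
Sellers receive Ps = 91 + 70 = 161; Q' = 1395 − 9·91 = 576.
ΔCS = ½(324 + 576)(119 − 91) = 12600; ΔPS = ½(324 + 576)(161 − 119) = 18900.
Government spending = 70 × 576 = 40320.
Net change = 12600 + 18900 − 40320 = -8820. The loss equals the DWL triangle ½·70·252.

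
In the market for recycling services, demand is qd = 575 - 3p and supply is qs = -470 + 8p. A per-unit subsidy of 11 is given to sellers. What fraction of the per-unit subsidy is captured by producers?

Producer share = 3/11

Pre-subsidy: 575 - 3p = -470 + 8p gives p* = 95, q* = 290.
With the subsidy, sellers receive ps = pb + 11 for each unit, where pb is the price buyers pay.
Supply in terms of pb becomes qs = -470 + 8(pb + 11) = -382 + 8pb. Setting this equal to demand: 575 - 3pb = -382 + 8pb, so pb = 87.
Sellers receive ps = 87 + 11 = 98; q' = 575 − 3·87 = 314.
Buyers' price falls by p* − pb = 95 − 87 = 8; sellers' price rises by ps − p* = 98 − 95 = 3.
So producers capture 3/11 = 3/11 of each unit of subsidy.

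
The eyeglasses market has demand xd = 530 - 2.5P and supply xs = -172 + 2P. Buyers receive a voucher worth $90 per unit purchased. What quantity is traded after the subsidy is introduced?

Pre-subsidy: 530 - 2.5P = -172 + 2P gives P* = 156, x* = 140.
With the rebate, buyers effectively pay Pb = Ps − 90, where Ps is the price sellers receive.
Demand in terms of Ps becomes xd = 530 − 2.5(Ps − 90) = 755 - 2.5Ps. Setting this equal to supply: 755 - 2.5Ps = -172 + 2Ps, so Ps = 206.
Buyers pay Pb = 206 − 90 = 116; x' = -172 + 2·206 = 240.

x' = 240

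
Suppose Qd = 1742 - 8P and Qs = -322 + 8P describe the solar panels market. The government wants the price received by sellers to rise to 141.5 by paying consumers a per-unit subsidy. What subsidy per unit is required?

Required subsidy s = 25 per unit

At a seller price of 141.5, quantity supplied is -322 + 8·141.5 = 810.
Buyers absorb 810 only when they pay Pb with 1742 − 8·Pb = 810, i.e. Pb = 116.5.
s = Ps − Pb = 141.5 − 116.5 = 25.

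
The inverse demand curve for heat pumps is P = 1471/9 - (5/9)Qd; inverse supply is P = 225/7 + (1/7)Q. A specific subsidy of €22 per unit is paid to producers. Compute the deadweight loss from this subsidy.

Pre-subsidy: 1471/9 - (5/9)Q = 225/7 + (1/7)Q gives Q* = 188 and P* = 59.
With the subsidy, sellers receive Ps = Pb + 22 for each unit, where Pb is the price buyers pay.
On the curves, Pb = 1471/9 - (5/9)Q and Ps = 225/7 + (1/7)Q; the wedge Ps − Pb = 22 gives 225/7 + (1/7)Q − (1471/9 - (5/9)Q) = 22, so Q' = 219.5.
Then Pb = 1471/9 − (5/9)·219.5 = 41.5 and Ps = 225/7 + (1/7)·219.5 = 63.5.
The subsidy expands output by 219.5 − 188 = 31.5 past the efficient level; on those units the gap between marginal cost and willingness to pay runs from 0 up to 22.
DWL = ½ × 22 × 31.5 = 346.5.

Deadweight loss = €346.5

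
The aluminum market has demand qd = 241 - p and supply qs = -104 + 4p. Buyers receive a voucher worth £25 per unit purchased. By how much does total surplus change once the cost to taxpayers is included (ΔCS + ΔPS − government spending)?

Net change in total surplus = -£250

Pre-subsidy: 241 - p = -104 + 4p gives p* = 69, q* = 172.
With the rebate, buyers effectively pay pb = ps − 25, where ps is the price sellers receive.
Demand in terms of ps becomes qd = 241 − 1(ps − 25) = 266 - ps. Setting this equal to supply: 266 - ps = -104 + 4ps, so ps = 74.
Buyers pay pb = 74 − 25 = 49; q' = -104 + 4·74 = 192.
ΔCS = ½(172 + 192)(69 − 49) = 3640; ΔPS = ½(172 + 192)(74 − 69) = 910.
Government spending = 25 × 192 = 4800.
Net change = 3640 + 910 − 4800 = -250. The loss equals the DWL triangle ½·25·20.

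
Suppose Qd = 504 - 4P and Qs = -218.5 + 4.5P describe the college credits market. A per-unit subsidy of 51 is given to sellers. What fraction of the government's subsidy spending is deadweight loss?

Pre-subsidy: 504 - 4P = -218.5 + 4.5P gives P* = 85, Q* = 164.
With the subsidy, sellers receive Ps = Pb + 51 for each unit, where Pb is the price buyers pay.
Supply in terms of Pb becomes Qs = -218.5 + 4.5(Pb + 51) = 11 + 4.5Pb. Setting this equal to demand: 504 - 4Pb = 11 + 4.5Pb, so Pb = 58.
Sellers receive Ps = 58 + 51 = 109; Q' = 504 − 4·58 = 272.
ΔCS = ½(164 + 272)(85 − 58) = 5886; ΔPS = ½(164 + 272)(109 − 85) = 5232.
Government spending = 51 × 272 = 13872.
DWL = ½ × 51 × (272 − 164) = 2754; fraction = 2754 / 13872 = 27/136.

DWL / government spending = 27/136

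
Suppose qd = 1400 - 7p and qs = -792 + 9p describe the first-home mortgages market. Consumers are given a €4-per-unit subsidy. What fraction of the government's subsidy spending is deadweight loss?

Pre-subsidy: 1400 - 7p = -792 + 9p gives p* = 137, q* = 441.
With the rebate, buyers effectively pay pb = ps − 4, where ps is the price sellers receive.
Demand in terms of ps becomes qd = 1400 − 7(ps − 4) = 1428 - 7ps. Setting this equal to supply: 1428 - 7ps = -792 + 9ps, so ps = 138.75.
Buyers pay pb = 138.75 − 4 = 134.75; q' = -792 + 9·138.75 = 456.75.
ΔCS = ½(441 + 456.75)(137 − 134.75) = 1009.96875; ΔPS = ½(441 + 456.75)(138.75 − 137) = 785.53125.
Government spending = 4 × 456.75 = 1827.
DWL = ½ × 4 × (456.75 − 441) = 31.5; fraction = 31.5 / 1827 = 1/58.

DWL / government spending = 1/58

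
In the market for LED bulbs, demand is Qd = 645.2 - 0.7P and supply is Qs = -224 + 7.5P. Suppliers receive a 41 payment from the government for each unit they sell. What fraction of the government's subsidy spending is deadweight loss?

Pre-subsidy: 645.2 - 0.7P = -224 + 7.5P gives P* = 106, Q* = 571.
With the subsidy, sellers receive Ps = Pb + 41 for each unit, where Pb is the price buyers pay.
Supply in terms of Pb becomes Qs = -224 + 7.5(Pb + 41) = 83.5 + 7.5Pb. Setting this equal to demand: 645.2 - 0.7Pb = 83.5 + 7.5Pb, so Pb = 68.5.
Sellers receive Ps = 68.5 + 41 = 109.5; Q' = 645.2 − 0.7·68.5 = 597.25.
ΔCS = ½(571 + 597.25)(106 − 68.5) = 21904.6875; ΔPS = ½(571 + 597.25)(109.5 − 106) = 2044.4375.
Government spending = 41 × 597.25 = 24487.25.
DWL = ½ × 41 × (597.25 − 571) = 538.125; fraction = 538.125 / 24487.25 = 105/4778.

DWL / government spending = 105/4778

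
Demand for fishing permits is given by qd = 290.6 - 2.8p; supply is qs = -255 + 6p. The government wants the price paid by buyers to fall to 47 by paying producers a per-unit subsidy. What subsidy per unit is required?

At a buyer price of 47, quantity demanded is 290.6 − 2.8·47 = 159.
Sellers supply 159 only when they receive ps with -255 + 6·ps = 159, i.e. ps = 69.
s = ps − pb = 69 − 47 = 22.

Required subsidy s = 22 per unit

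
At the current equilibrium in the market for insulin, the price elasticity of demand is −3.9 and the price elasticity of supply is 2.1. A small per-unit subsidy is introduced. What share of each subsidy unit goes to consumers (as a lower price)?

For a small subsidy around the equilibrium, the benefit split depends on the relative slopes, which at a point are proportional to the elasticities.
Buyer share = εs/(εs + |εd|) = 2.1/(2.1 + 3.9) = 0.35; seller share = |εd|/(εs + |εd|) = 0.65.

Consumer share = 0.35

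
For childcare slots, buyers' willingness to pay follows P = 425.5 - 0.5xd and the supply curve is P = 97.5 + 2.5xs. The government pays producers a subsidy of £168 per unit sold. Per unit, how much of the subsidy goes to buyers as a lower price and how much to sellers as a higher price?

Pre-subsidy: 425.5 - 0.5x = 97.5 + 2.5x gives x* = 328/3 and P* = 2225/6.
With the subsidy, sellers receive Ps = Pb + 168 for each unit, where Pb is the price buyers pay.
On the curves, Pb = 425.5 - 0.5x and Ps = 97.5 + 2.5x; the wedge Ps − Pb = 168 gives 97.5 + 2.5x − (425.5 - 0.5x) = 168, so x' = 496/3.
Then Pb = 425.5 − 0.5·(496/3) = 2057/6 and Ps = 97.5 + 2.5·(496/3) = 3065/6.
Buyers' price falls by P* − Pb = 2225/6 − 2057/6 = 28; sellers' price rises by Ps − P* = 3065/6 − 2225/6 = 140.

Buyers gain £28 per unit; sellers gain £140 per unit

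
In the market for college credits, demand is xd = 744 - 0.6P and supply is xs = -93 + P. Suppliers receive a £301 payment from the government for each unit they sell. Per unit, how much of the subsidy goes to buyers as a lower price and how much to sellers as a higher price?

Buyers gain £188.125 per unit; sellers gain £112.875 per unit

Pre-subsidy: 744 - 0.6P = -93 + P gives P* = 523.125, x* = 430.125.
With the subsidy, sellers receive Ps = Pb + 301 for each unit, where Pb is the price buyers pay.
Supply in terms of Pb becomes xs = -93 + 1(Pb + 301) = 208 + Pb. Setting this equal to demand: 744 - 0.6Pb = 208 + Pb, so Pb = 335.
Sellers receive Ps = 335 + 301 = 636; x' = 744 − 0.6·335 = 543.
Buyers' price falls by P* − Pb = 523.125 − 335 = 188.125; sellers' price rises by Ps − P* = 636 − 523.125 = 112.875.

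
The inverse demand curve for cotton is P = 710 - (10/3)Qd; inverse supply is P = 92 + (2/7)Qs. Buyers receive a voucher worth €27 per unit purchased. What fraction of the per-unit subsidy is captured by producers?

Pre-subsidy: 710 - (10/3)Q = 92 + (2/7)Q gives Q* = 6489/38 and P* = 2675/19.
With the rebate, buyers effectively pay Pb = Ps − 27, where Ps is the price sellers receive.
On the curves, Pb = 710 - (10/3)Q and Ps = 92 + (2/7)Q; the wedge Ps − Pb = 27 gives 92 + (2/7)Q − (710 - (10/3)Q) = 27, so Q' = 13545/76.
Then Pb = 710 − (10/3)·(13545/76) = 4405/38 and Ps = 92 + (2/7)·(13545/76) = 5431/38.
Buyers' price falls by P* − Pb = 2675/19 − 4405/38 = 945/38; sellers' price rises by Ps − P* = 5431/38 − 2675/19 = 81/38.
So producers capture (81/38)/27 = 3/38 of each unit of subsidy.

Producer share = 3/38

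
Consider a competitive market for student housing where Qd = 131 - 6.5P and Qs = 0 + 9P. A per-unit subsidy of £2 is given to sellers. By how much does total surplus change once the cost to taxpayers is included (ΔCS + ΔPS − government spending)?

Net change in total surplus = -234/31

Pre-subsidy: 131 - 6.5P = 0 + 9P gives P* = 262/31, Q* = 2358/31.
With the subsidy, sellers receive Ps = Pb + 2 for each unit, where Pb is the price buyers pay.
Supply in terms of Pb becomes Qs = 0 + 9(Pb + 2) = 18 + 9Pb. Setting this equal to demand: 131 - 6.5Pb = 18 + 9Pb, so Pb = 226/31.
Sellers receive Ps = 226/31 + 2 = 288/31; Q' = 131 − 6.5·(226/31) = 2592/31.
ΔCS = ½(2358/31 + 2592/31)(262/31 − 226/31) = 89100/961; ΔPS = ½(2358/31 + 2592/31)(288/31 − 262/31) = 64350/961.
Government spending = 2 × 2592/31 = 5184/31.
Net change = 89100/961 + 64350/961 − 5184/31 = -234/31. The loss equals the DWL triangle ½·2·234/31.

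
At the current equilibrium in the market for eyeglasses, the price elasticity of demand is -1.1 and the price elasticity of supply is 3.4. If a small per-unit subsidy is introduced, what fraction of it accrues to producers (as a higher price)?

For a small subsidy around the equilibrium, the benefit split depends on the relative slopes, which at a point are proportional to the elasticities.
Buyer share = εs/(εs + |εd|) = 3.4/(3.4 + 1.1) = 34/45; seller share = |εd|/(εs + |εd|) = 11/45.
So producers capture 11/45 of the subsidy.

Producer share = 11/45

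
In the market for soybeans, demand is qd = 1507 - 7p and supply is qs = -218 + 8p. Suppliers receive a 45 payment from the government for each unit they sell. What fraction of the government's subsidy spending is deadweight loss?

Pre-subsidy: 1507 - 7p = -218 + 8p gives p* = 115, q* = 702.
With the subsidy, sellers receive ps = pb + 45 for each unit, where pb is the price buyers pay.
Supply in terms of pb becomes qs = -218 + 8(pb + 45) = 142 + 8pb. Setting this equal to demand: 1507 - 7pb = 142 + 8pb, so pb = 91.
Sellers receive ps = 91 + 45 = 136; q' = 1507 − 7·91 = 870.
ΔCS = ½(702 + 870)(115 − 91) = 18864; ΔPS = ½(702 + 870)(136 − 115) = 16506.
Government spending = 45 × 870 = 39150.
DWL = ½ × 45 × (870 − 702) = 3780; fraction = 3780 / 39150 = 14/145.

DWL / government spending = 14/145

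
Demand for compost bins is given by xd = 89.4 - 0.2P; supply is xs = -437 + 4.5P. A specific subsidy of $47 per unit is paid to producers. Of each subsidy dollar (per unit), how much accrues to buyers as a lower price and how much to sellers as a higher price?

Pre-subsidy: 89.4 - 0.2P = -437 + 4.5P gives P* = 112, x* = 67.
With the subsidy, sellers receive Ps = Pb + 47 for each unit, where Pb is the price buyers pay.
Supply in terms of Pb becomes xs = -437 + 4.5(Pb + 47) = -225.5 + 4.5Pb. Setting this equal to demand: 89.4 - 0.2Pb = -225.5 + 4.5Pb, so Pb = 67.
Sellers receive Ps = 67 + 47 = 114; x' = 89.4 − 0.2·67 = 76.
Buyers' price falls by P* − Pb = 112 − 67 = 45; sellers' price rises by Ps − P* = 114 − 112 = 2.

Buyers gain $45 per unit; sellers gain $2 per unit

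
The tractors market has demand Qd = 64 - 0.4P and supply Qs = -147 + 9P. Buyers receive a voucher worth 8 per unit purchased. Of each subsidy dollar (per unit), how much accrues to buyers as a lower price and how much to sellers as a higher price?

Buyers gain 360/47 per unit; sellers gain 16/47 per unit

Pre-subsidy: 64 - 0.4P = -147 + 9P gives P* = 1055/47, Q* = 2586/47.
With the rebate, buyers effectively pay Pb = Ps − 8, where Ps is the price sellers receive.
Demand in terms of Ps becomes Qd = 64 − 0.4(Ps − 8) = 67.2 - 0.4Ps. Setting this equal to supply: 67.2 - 0.4Ps = -147 + 9Ps, so Ps = 1071/47.
Buyers pay Pb = 1071/47 − 8 = 695/47; Q' = -147 + 9·(1071/47) = 2730/47.
Buyers' price falls by P* − Pb = 1055/47 − 695/47 = 360/47; sellers' price rises by Ps − P* = 1071/47 − 1055/47 = 16/47.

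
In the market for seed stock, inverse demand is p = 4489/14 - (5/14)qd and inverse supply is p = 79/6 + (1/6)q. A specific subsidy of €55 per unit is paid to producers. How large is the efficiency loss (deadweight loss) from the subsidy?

Deadweight loss = €2887.5

Pre-subsidy: 4489/14 - (5/14)q = 79/6 + (1/6)q gives q* = 587 and p* = 111.
With the subsidy, sellers receive ps = pb + 55 for each unit, where pb is the price buyers pay.
On the curves, pb = 4489/14 - (5/14)q and ps = 79/6 + (1/6)q; the wedge ps − pb = 55 gives 79/6 + (1/6)q − (4489/14 - (5/14)q) = 55, so q' = 692.
Then pb = 4489/14 − (5/14)·692 = 73.5 and ps = 79/6 + (1/6)·692 = 128.5.
The subsidy expands output by 692 − 587 = 105 past the efficient level; on those units the gap between marginal cost and willingness to pay runs from 0 up to 55.
DWL = ½ × 55 × 105 = 2887.5.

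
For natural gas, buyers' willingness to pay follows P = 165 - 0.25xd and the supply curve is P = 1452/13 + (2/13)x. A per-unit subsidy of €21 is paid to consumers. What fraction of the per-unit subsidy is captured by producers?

Producer share = 8/21

Pre-subsidy: 165 - 0.25x = 1452/13 + (2/13)x gives x* = 132 and P* = 132.
With the rebate, buyers effectively pay Pb = Ps − 21, where Ps is the price sellers receive.
On the curves, Pb = 165 - 0.25x and Ps = 1452/13 + (2/13)x; the wedge Ps − Pb = 21 gives 1452/13 + (2/13)x − (165 - 0.25x) = 21, so x' = 184.
Then Pb = 165 − 0.25·184 = 119 and Ps = 1452/13 + (2/13)·184 = 140.
Buyers' price falls by P* − Pb = 132 − 119 = 13; sellers' price rises by Ps − P* = 140 − 132 = 8.
So producers capture 8/21 = 8/21 of each unit of subsidy.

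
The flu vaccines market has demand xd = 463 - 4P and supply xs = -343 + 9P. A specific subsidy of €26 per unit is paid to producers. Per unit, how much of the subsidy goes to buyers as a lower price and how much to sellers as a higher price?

Buyers gain €18 per unit; sellers gain €8 per unit

Pre-subsidy: 463 - 4P = -343 + 9P gives P* = 62, x* = 215.
With the subsidy, sellers receive Ps = Pb + 26 for each unit, where Pb is the price buyers pay.
Supply in terms of Pb becomes xs = -343 + 9(Pb + 26) = -109 + 9Pb. Setting this equal to demand: 463 - 4Pb = -109 + 9Pb, so Pb = 44.
Sellers receive Ps = 44 + 26 = 70; x' = 463 − 4·44 = 287.
Buyers' price falls by P* − Pb = 62 − 44 = 18; sellers' price rises by Ps − P* = 70 − 62 = 8.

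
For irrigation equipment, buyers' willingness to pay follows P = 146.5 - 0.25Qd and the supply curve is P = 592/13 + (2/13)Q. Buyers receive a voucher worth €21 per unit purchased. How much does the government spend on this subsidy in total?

Government cost = €6342

Pre-subsidy: 146.5 - 0.25Q = 592/13 + (2/13)Q gives Q* = 250 and P* = 84.
With the rebate, buyers effectively pay Pb = Ps − 21, where Ps is the price sellers receive.
On the curves, Pb = 146.5 - 0.25Q and Ps = 592/13 + (2/13)Q; the wedge Ps − Pb = 21 gives 592/13 + (2/13)Q − (146.5 - 0.25Q) = 21, so Q' = 302.
Then Pb = 146.5 − 0.25·302 = 71 and Ps = 592/13 + (2/13)·302 = 92.
Government outlay = subsidy × quantity = 21 × 302 = 6342.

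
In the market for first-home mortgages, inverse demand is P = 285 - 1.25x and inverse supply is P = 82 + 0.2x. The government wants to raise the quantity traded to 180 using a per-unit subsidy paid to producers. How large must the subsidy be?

At x = 180, from the demand curve buyers pay Pb = 285 − 1.25·180 = 60; from the supply curve sellers need Ps = 82 + 0.2·180 = 118.
The subsidy must fill the gap: s = Ps − Pb = 118 − 60 = 58.

Required subsidy s = 58 per unit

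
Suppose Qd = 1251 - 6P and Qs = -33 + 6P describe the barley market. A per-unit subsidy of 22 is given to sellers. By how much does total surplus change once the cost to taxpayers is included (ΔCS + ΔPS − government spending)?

Net change in total surplus = -726

Pre-subsidy: 1251 - 6P = -33 + 6P gives P* = 107, Q* = 609.
With the subsidy, sellers receive Ps = Pb + 22 for each unit, where Pb is the price buyers pay.
Supply in terms of Pb becomes Qs = -33 + 6(Pb + 22) = 99 + 6Pb. Setting this equal to demand: 1251 - 6Pb = 99 + 6Pb, so Pb = 96.
Sellers receive Ps = 96 + 22 = 118; Q' = 1251 − 6·96 = 675.
ΔCS = ½(609 + 675)(107 − 96) = 7062; ΔPS = ½(609 + 675)(118 − 107) = 7062.
Government spending = 22 × 675 = 14850.
Net change = 7062 + 7062 − 14850 = -726. The loss equals the DWL triangle ½·22·66.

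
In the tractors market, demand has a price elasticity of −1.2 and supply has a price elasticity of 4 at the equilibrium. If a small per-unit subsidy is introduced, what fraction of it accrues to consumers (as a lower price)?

Consumer share = 10/13

For a small subsidy around the equilibrium, the benefit split depends on the relative slopes, which at a point are proportional to the elasticities.
Buyer share = εs/(εs + |εd|) = 4/(4 + 1.2) = 10/13; seller share = |εd|/(εs + |εd|) = 3/13.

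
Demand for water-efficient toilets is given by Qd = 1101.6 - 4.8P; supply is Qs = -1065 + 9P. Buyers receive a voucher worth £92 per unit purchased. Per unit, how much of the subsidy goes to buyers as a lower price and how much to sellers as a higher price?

Buyers gain £60 per unit; sellers gain £32 per unit

Pre-subsidy: 1101.6 - 4.8P = -1065 + 9P gives P* = 157, Q* = 348.
With the rebate, buyers effectively pay Pb = Ps − 92, where Ps is the price sellers receive.
Demand in terms of Ps becomes Qd = 1101.6 − 4.8(Ps − 92) = 1543.2 - 4.8Ps. Setting this equal to supply: 1543.2 - 4.8Ps = -1065 + 9Ps, so Ps = 189.
Buyers pay Pb = 189 − 92 = 97; Q' = -1065 + 9·189 = 636.
Buyers' price falls by P* − Pb = 157 − 97 = 60; sellers' price rises by Ps − P* = 189 − 157 = 32.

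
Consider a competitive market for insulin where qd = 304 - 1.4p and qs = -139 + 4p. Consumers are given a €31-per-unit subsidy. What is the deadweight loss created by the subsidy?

Pre-subsidy: 304 - 1.4p = -139 + 4p gives p* = 2215/27, q* = 5107/27.
With the rebate, buyers effectively pay pb = ps − 31, where ps is the price sellers receive.
Demand in terms of ps becomes qd = 304 − 1.4(ps − 31) = 347.4 - 1.4ps. Setting this equal to supply: 347.4 - 1.4ps = -139 + 4ps, so ps = 2432/27.
Buyers pay pb = 2432/27 − 31 = 1595/27; q' = -139 + 4·(2432/27) = 5975/27.
The subsidy expands output by 5975/27 − 5107/27 = 868/27 past the efficient level; on those units the gap between marginal cost and willingness to pay runs from 0 up to 31.
DWL = ½ × 31 × 868/27 = 13454/27.

Deadweight loss = 13454/27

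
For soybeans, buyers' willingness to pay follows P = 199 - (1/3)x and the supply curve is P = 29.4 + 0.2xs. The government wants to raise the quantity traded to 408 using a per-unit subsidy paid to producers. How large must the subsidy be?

Required subsidy s = 48 per unit

At x = 408, from the demand curve buyers pay Pb = 199 − (1/3)·408 = 63; from the supply curve sellers need Ps = 29.4 + 0.2·408 = 111.
The subsidy must fill the gap: s = Ps − Pb = 111 − 63 = 48.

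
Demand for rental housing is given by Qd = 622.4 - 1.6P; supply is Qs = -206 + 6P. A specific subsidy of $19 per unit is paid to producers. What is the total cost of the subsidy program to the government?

Pre-subsidy: 622.4 - 1.6P = -206 + 6P gives P* = 109, Q* = 448.
With the subsidy, sellers receive Ps = Pb + 19 for each unit, where Pb is the price buyers pay.
Supply in terms of Pb becomes Qs = -206 + 6(Pb + 19) = -92 + 6Pb. Setting this equal to demand: 622.4 - 1.6Pb = -92 + 6Pb, so Pb = 94.
Sellers receive Ps = 94 + 19 = 113; Q' = 622.4 − 1.6·94 = 472.
Government outlay = subsidy × quantity = 19 × 472 = 8968.

Government cost = $8968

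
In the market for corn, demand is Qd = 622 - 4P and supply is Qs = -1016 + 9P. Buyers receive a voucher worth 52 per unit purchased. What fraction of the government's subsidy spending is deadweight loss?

Pre-subsidy: 622 - 4P = -1016 + 9P gives P* = 126, Q* = 118.
With the rebate, buyers effectively pay Pb = Ps − 52, where Ps is the price sellers receive.
Demand in terms of Ps becomes Qd = 622 − 4(Ps − 52) = 830 - 4Ps. Setting this equal to supply: 830 - 4Ps = -1016 + 9Ps, so Ps = 142.
Buyers pay Pb = 142 − 52 = 90; Q' = -1016 + 9·142 = 262.
ΔCS = ½(118 + 262)(126 − 90) = 6840; ΔPS = ½(118 + 262)(142 − 126) = 3040.
Government spending = 52 × 262 = 13624.
DWL = ½ × 52 × (262 − 118) = 3744; fraction = 3744 / 13624 = 36/131.

DWL / government spending = 36/131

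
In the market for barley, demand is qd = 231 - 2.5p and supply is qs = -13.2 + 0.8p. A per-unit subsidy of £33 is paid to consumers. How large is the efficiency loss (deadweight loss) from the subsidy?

Deadweight loss = £330

Pre-subsidy: 231 - 2.5p = -13.2 + 0.8p gives p* = 74, q* = 46.
With the rebate, buyers effectively pay pb = ps − 33, where ps is the price sellers receive.
Demand in terms of ps becomes qd = 231 − 2.5(ps − 33) = 313.5 - 2.5ps. Setting this equal to supply: 313.5 - 2.5ps = -13.2 + 0.8ps, so ps = 99.
Buyers pay pb = 99 − 33 = 66; q' = -13.2 + 0.8·99 = 66.
The subsidy expands output by 66 − 46 = 20 past the efficient level; on those units the gap between marginal cost and willingness to pay runs from 0 up to 33.
DWL = ½ × 33 × 20 = 330.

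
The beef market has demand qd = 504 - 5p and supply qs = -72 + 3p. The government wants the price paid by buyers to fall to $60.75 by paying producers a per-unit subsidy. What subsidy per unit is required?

Required subsidy s = $30 per unit

At a buyer price of 60.75, quantity demanded is 504 − 5·60.75 = 200.25.
Sellers supply 200.25 only when they receive ps with -72 + 3·ps = 200.25, i.e. ps = 90.75.
s = ps − pb = 90.75 − 60.75 = 30.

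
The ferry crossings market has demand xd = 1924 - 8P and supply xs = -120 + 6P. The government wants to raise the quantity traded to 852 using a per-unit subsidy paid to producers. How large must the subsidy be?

Required subsidy s = 28 per unit

At x = 852, invert demand for the buyer price: Pb = (1924 − 852)/8 = 134; invert supply for the seller price: Ps = (852 − (-120))/6 = 162.
The subsidy must fill the gap: s = Ps − Pb = 162 − 134 = 28.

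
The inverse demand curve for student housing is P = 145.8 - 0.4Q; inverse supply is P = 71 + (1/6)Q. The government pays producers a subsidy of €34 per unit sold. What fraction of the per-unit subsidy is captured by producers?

Pre-subsidy: 145.8 - 0.4Q = 71 + (1/6)Q gives Q* = 132 and P* = 93.
With the subsidy, sellers receive Ps = Pb + 34 for each unit, where Pb is the price buyers pay.
On the curves, Pb = 145.8 - 0.4Q and Ps = 71 + (1/6)Q; the wedge Ps − Pb = 34 gives 71 + (1/6)Q − (145.8 - 0.4Q) = 34, so Q' = 192.
Then Pb = 145.8 − 0.4·192 = 69 and Ps = 71 + (1/6)·192 = 103.
Buyers' price falls by P* − Pb = 93 − 69 = 24; sellers' price rises by Ps − P* = 103 − 93 = 10.
So producers capture 10/34 = 5/17 of each unit of subsidy.

Producer share = 5/17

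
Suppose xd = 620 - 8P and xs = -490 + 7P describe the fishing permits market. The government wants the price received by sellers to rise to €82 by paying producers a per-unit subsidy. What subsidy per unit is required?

At a seller price of 82, quantity supplied is -490 + 7·82 = 84.
Buyers absorb 84 only when they pay Pb with 620 − 8·Pb = 84, i.e. Pb = 67.
s = Ps − Pb = 82 − 67 = 15.

Required subsidy s = €15 per unit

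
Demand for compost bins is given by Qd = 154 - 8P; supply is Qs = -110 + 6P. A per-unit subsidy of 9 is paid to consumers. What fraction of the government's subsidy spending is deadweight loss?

Pre-subsidy: 154 - 8P = -110 + 6P gives P* = 132/7, Q* = 22/7.
With the rebate, buyers effectively pay Pb = Ps − 9, where Ps is the price sellers receive.
Demand in terms of Ps becomes Qd = 154 − 8(Ps − 9) = 226 - 8Ps. Setting this equal to supply: 226 - 8Ps = -110 + 6Ps, so Ps = 24.
Buyers pay Pb = 24 − 9 = 15; Q' = -110 + 6·24 = 34.
ΔCS = ½(22/7 + 34)(132/7 − 15) = 3510/49; ΔPS = ½(22/7 + 34)(24 − 132/7) = 4680/49.
Government spending = 9 × 34 = 306.
DWL = ½ × 9 × (34 − 22/7) = 972/7; fraction = (972/7) / 306 = 54/119.

DWL / government spending = 54/119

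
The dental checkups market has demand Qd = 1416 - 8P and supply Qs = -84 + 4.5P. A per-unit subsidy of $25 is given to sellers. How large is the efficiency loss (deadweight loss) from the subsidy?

Deadweight loss = $900

Pre-subsidy: 1416 - 8P = -84 + 4.5P gives P* = 120, Q* = 456.
With the subsidy, sellers receive Ps = Pb + 25 for each unit, where Pb is the price buyers pay.
Supply in terms of Pb becomes Qs = -84 + 4.5(Pb + 25) = 28.5 + 4.5Pb. Setting this equal to demand: 1416 - 8Pb = 28.5 + 4.5Pb, so Pb = 111.
Sellers receive Ps = 111 + 25 = 136; Q' = 1416 − 8·111 = 528.
The subsidy expands output by 528 − 456 = 72 past the efficient level; on those units the gap between marginal cost and willingness to pay runs from 0 up to 25.
DWL = ½ × 25 × 72 = 900.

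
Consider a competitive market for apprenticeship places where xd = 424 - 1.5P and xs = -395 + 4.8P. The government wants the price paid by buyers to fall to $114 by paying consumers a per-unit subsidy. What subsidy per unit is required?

Required subsidy s = $21 per unit

At a buyer price of 114, quantity demanded is 424 − 1.5·114 = 253.
Sellers supply 253 only when they receive Ps with -395 + 4.8·Ps = 253, i.e. Ps = 135.
s = Ps − Pb = 135 − 114 = 21.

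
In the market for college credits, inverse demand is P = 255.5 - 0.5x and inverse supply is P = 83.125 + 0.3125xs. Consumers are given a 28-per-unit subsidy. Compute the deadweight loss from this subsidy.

Deadweight loss = 6272/13

Pre-subsidy: 255.5 - 0.5x = 83.125 + 0.3125x gives x* = 2758/13 and P* = 3885/26.
With the rebate, buyers effectively pay Pb = Ps − 28, where Ps is the price sellers receive.
On the curves, Pb = 255.5 - 0.5x and Ps = 83.125 + 0.3125x; the wedge Ps − Pb = 28 gives 83.125 + 0.3125x − (255.5 - 0.5x) = 28, so x' = 3206/13.
Then Pb = 255.5 − 0.5·(3206/13) = 3437/26 and Ps = 83.125 + 0.3125·(3206/13) = 4165/26.
The subsidy expands output by 3206/13 − 2758/13 = 448/13 past the efficient level; on those units the gap between marginal cost and willingness to pay runs from 0 up to 28.
DWL = ½ × 28 × 448/13 = 6272/13.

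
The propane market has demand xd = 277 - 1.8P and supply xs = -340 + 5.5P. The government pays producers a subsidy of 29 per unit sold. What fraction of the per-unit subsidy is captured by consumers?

Pre-subsidy: 277 - 1.8P = -340 + 5.5P gives P* = 6170/73, x* = 9115/73.
With the subsidy, sellers receive Ps = Pb + 29 for each unit, where Pb is the price buyers pay.
Supply in terms of Pb becomes xs = -340 + 5.5(Pb + 29) = -180.5 + 5.5Pb. Setting this equal to demand: 277 - 1.8Pb = -180.5 + 5.5Pb, so Pb = 4575/73.
Sellers receive Ps = 4575/73 + 29 = 6692/73; x' = 277 − 1.8·(4575/73) = 11986/73.
Buyers' price falls by P* − Pb = 6170/73 − 4575/73 = 1595/73; sellers' price rises by Ps − P* = 6692/73 − 6170/73 = 522/73.
So consumers capture (1595/73)/29 = 55/73 of each unit of subsidy.

Consumer share = 55/73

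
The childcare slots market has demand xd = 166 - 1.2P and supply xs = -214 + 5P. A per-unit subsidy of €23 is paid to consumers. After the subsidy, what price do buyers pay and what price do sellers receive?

Buyers pay 1325/31; sellers receive 2038/31

Pre-subsidy: 166 - 1.2P = -214 + 5P gives P* = 1900/31, x* = 2866/31.
With the rebate, buyers effectively pay Pb = Ps − 23, where Ps is the price sellers receive.
Demand in terms of Ps becomes xd = 166 − 1.2(Ps − 23) = 193.6 - 1.2Ps. Setting this equal to supply: 193.6 - 1.2Ps = -214 + 5Ps, so Ps = 2038/31.
Buyers pay Pb = 2038/31 − 23 = 1325/31; x' = -214 + 5·(2038/31) = 3556/31.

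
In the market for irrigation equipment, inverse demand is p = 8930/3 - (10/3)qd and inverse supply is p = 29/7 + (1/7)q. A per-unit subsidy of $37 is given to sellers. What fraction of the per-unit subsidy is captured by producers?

Producer share = 3/73

Pre-subsidy: 8930/3 - (10/3)q = 29/7 + (1/7)q gives q* = 62423/73 and p* = 9220/73.
With the subsidy, sellers receive ps = pb + 37 for each unit, where pb is the price buyers pay.
On the curves, pb = 8930/3 - (10/3)q and ps = 29/7 + (1/7)q; the wedge ps − pb = 37 gives 29/7 + (1/7)q − (8930/3 - (10/3)q) = 37, so q' = 63200/73.
Then pb = 8930/3 − (10/3)·(63200/73) = 6630/73 and ps = 29/7 + (1/7)·(63200/73) = 9331/73.
Buyers' price falls by p* − pb = 9220/73 − 6630/73 = 2590/73; sellers' price rises by ps − p* = 9331/73 − 9220/73 = 111/73.
So producers capture (111/73)/37 = 3/73 of each unit of subsidy.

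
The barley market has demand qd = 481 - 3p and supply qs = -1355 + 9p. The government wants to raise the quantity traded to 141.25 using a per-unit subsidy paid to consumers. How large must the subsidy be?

Required subsidy s = 53 per unit

At q = 141.25, invert demand for the buyer price: pb = (481 − 141.25)/3 = 113.25; invert supply for the seller price: ps = (141.25 − (-1355))/9 = 166.25.
The subsidy must fill the gap: s = ps − pb = 166.25 − 113.25 = 53.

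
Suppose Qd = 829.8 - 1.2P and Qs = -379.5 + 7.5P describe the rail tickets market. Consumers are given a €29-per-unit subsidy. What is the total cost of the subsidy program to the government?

Government cost = €20097

Pre-subsidy: 829.8 - 1.2P = -379.5 + 7.5P gives P* = 139, Q* = 663.
With the rebate, buyers effectively pay Pb = Ps − 29, where Ps is the price sellers receive.
Demand in terms of Ps becomes Qd = 829.8 − 1.2(Ps − 29) = 864.6 - 1.2Ps. Setting this equal to supply: 864.6 - 1.2Ps = -379.5 + 7.5Ps, so Ps = 143.
Buyers pay Pb = 143 − 29 = 114; Q' = -379.5 + 7.5·143 = 693.
Government outlay = subsidy × quantity = 29 × 693 = 20097.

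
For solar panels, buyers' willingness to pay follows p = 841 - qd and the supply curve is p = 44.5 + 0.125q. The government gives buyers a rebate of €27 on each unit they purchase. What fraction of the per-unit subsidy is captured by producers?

Pre-subsidy: 841 - q = 44.5 + 0.125q gives q* = 708 and p* = 133.
With the rebate, buyers effectively pay pb = ps − 27, where ps is the price sellers receive.
On the curves, pb = 841 - q and ps = 44.5 + 0.125q; the wedge ps − pb = 27 gives 44.5 + 0.125q − (841 - q) = 27, so q' = 732.
Then pb = 841 − 1·732 = 109 and ps = 44.5 + 0.125·732 = 136.
Buyers' price falls by p* − pb = 133 − 109 = 24; sellers' price rises by ps − p* = 136 − 133 = 3.
So producers capture 3/27 = 1/9 of each unit of subsidy.

Producer share = 1/9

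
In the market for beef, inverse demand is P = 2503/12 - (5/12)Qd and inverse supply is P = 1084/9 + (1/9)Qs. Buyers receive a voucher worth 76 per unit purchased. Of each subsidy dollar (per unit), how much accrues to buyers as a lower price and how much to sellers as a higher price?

Pre-subsidy: 2503/12 - (5/12)Q = 1084/9 + (1/9)Q gives Q* = 167 and P* = 139.
With the rebate, buyers effectively pay Pb = Ps − 76, where Ps is the price sellers receive.
On the curves, Pb = 2503/12 - (5/12)Q and Ps = 1084/9 + (1/9)Q; the wedge Ps − Pb = 76 gives 1084/9 + (1/9)Q − (2503/12 - (5/12)Q) = 76, so Q' = 311.
Then Pb = 2503/12 − (5/12)·311 = 79 and Ps = 1084/9 + (1/9)·311 = 155.
Buyers' price falls by P* − Pb = 139 − 79 = 60; sellers' price rises by Ps − P* = 155 − 139 = 16.

Buyers gain 60 per unit; sellers gain 16 per unit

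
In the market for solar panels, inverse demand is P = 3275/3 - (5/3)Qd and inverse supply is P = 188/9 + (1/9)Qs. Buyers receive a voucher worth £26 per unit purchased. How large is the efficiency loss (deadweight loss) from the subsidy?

Deadweight loss = £190.125

Pre-subsidy: 3275/3 - (5/3)Q = 188/9 + (1/9)Q gives Q* = 602.3125 and P* = 87.8125.
With the rebate, buyers effectively pay Pb = Ps − 26, where Ps is the price sellers receive.
On the curves, Pb = 3275/3 - (5/3)Q and Ps = 188/9 + (1/9)Q; the wedge Ps − Pb = 26 gives 188/9 + (1/9)Q − (3275/3 - (5/3)Q) = 26, so Q' = 616.9375.
Then Pb = 3275/3 − (5/3)·616.9375 = 63.4375 and Ps = 188/9 + (1/9)·616.9375 = 89.4375.
The subsidy expands output by 616.9375 − 602.3125 = 14.625 past the efficient level; on those units the gap between marginal cost and willingness to pay runs from 0 up to 26.
DWL = ½ × 26 × 14.625 = 190.125.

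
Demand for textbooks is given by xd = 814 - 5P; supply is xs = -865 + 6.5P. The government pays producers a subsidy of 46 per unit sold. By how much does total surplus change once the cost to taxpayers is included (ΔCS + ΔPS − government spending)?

Net change in total surplus = -2990

Pre-subsidy: 814 - 5P = -865 + 6.5P gives P* = 146, x* = 84.
With the subsidy, sellers receive Ps = Pb + 46 for each unit, where Pb is the price buyers pay.
Supply in terms of Pb becomes xs = -865 + 6.5(Pb + 46) = -566 + 6.5Pb. Setting this equal to demand: 814 - 5Pb = -566 + 6.5Pb, so Pb = 120.
Sellers receive Ps = 120 + 46 = 166; x' = 814 − 5·120 = 214.
ΔCS = ½(84 + 214)(146 − 120) = 3874; ΔPS = ½(84 + 214)(166 − 146) = 2980.
Government spending = 46 × 214 = 9844.
Net change = 3874 + 2980 − 9844 = -2990. The loss equals the DWL triangle ½·46·130.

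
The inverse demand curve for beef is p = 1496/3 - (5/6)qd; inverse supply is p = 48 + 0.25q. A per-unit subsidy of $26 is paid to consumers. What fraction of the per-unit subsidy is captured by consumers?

Consumer share = 10/13

Pre-subsidy: 1496/3 - (5/6)q = 48 + 0.25q gives q* = 416 and p* = 152.
With the rebate, buyers effectively pay pb = ps − 26, where ps is the price sellers receive.
On the curves, pb = 1496/3 - (5/6)q and ps = 48 + 0.25q; the wedge ps − pb = 26 gives 48 + 0.25q − (1496/3 - (5/6)q) = 26, so q' = 440.
Then pb = 1496/3 − (5/6)·440 = 132 and ps = 48 + 0.25·440 = 158.
Buyers' price falls by p* − pb = 152 − 132 = 20; sellers' price rises by ps − p* = 158 − 152 = 6.
So consumers capture 20/26 = 10/13 of each unit of subsidy.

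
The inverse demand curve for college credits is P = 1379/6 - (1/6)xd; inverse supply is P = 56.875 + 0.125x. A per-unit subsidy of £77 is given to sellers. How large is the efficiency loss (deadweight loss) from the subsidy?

Deadweight loss = £10164

Pre-subsidy: 1379/6 - (1/6)x = 56.875 + 0.125x gives x* = 593 and P* = 131.
With the subsidy, sellers receive Ps = Pb + 77 for each unit, where Pb is the price buyers pay.
On the curves, Pb = 1379/6 - (1/6)x and Ps = 56.875 + 0.125x; the wedge Ps − Pb = 77 gives 56.875 + 0.125x − (1379/6 - (1/6)x) = 77, so x' = 857.
Then Pb = 1379/6 − (1/6)·857 = 87 and Ps = 56.875 + 0.125·857 = 164.
The subsidy expands output by 857 − 593 = 264 past the efficient level; on those units the gap between marginal cost and willingness to pay runs from 0 up to 77.
DWL = ½ × 77 × 264 = 10164.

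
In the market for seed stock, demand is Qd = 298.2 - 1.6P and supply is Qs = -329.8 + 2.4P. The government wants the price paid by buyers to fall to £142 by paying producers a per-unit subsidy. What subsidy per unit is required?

Required subsidy s = £25 per unit

At a buyer price of 142, quantity demanded is 298.2 − 1.6·142 = 71.
Sellers supply 71 only when they receive Ps with -329.8 + 2.4·Ps = 71, i.e. Ps = 167.
s = Ps − Pb = 167 − 142 = 25.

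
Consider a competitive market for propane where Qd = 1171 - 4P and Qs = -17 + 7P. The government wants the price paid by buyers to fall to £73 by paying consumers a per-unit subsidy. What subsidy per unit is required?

At a buyer price of 73, quantity demanded is 1171 − 4·73 = 879.
Sellers supply 879 only when they receive Ps with -17 + 7·Ps = 879, i.e. Ps = 128.
s = Ps − Pb = 128 − 73 = 55.

Required subsidy s = £55 per unit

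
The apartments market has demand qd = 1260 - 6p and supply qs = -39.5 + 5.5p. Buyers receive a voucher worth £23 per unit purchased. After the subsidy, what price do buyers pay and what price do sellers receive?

Buyers pay £102; sellers receive £125

Pre-subsidy: 1260 - 6p = -39.5 + 5.5p gives p* = 113, q* = 582.
With the rebate, buyers effectively pay pb = ps − 23, where ps is the price sellers receive.
Demand in terms of ps becomes qd = 1260 − 6(ps − 23) = 1398 - 6ps. Setting this equal to supply: 1398 - 6ps = -39.5 + 5.5ps, so ps = 125.
Buyers pay pb = 125 − 23 = 102; q' = -39.5 + 5.5·125 = 648.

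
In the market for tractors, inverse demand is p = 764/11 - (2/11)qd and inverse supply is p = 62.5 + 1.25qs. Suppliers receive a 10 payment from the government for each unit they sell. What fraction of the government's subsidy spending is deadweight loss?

Pre-subsidy: 764/11 - (2/11)q = 62.5 + 1.25q gives q* = 34/7 and p* = 480/7.
With the subsidy, sellers receive ps = pb + 10 for each unit, where pb is the price buyers pay.
On the curves, pb = 764/11 - (2/11)q and ps = 62.5 + 1.25q; the wedge ps − pb = 10 gives 62.5 + 1.25q − (764/11 - (2/11)q) = 10, so q' = 746/63.
Then pb = 764/11 − (2/11)·(746/63) = 4240/63 and ps = 62.5 + 1.25·(746/63) = 4870/63.
ΔCS = ½(34/7 + 746/63)(480/7 − 4240/63) = 42080/3969; ΔPS = ½(34/7 + 746/63)(4870/63 − 480/7) = 289300/3969.
Government spending = 10 × 746/63 = 7460/63.
DWL = ½ × 10 × (746/63 − 34/7) = 2200/63; fraction = (2200/63) / (7460/63) = 110/373.

DWL / government spending = 110/373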